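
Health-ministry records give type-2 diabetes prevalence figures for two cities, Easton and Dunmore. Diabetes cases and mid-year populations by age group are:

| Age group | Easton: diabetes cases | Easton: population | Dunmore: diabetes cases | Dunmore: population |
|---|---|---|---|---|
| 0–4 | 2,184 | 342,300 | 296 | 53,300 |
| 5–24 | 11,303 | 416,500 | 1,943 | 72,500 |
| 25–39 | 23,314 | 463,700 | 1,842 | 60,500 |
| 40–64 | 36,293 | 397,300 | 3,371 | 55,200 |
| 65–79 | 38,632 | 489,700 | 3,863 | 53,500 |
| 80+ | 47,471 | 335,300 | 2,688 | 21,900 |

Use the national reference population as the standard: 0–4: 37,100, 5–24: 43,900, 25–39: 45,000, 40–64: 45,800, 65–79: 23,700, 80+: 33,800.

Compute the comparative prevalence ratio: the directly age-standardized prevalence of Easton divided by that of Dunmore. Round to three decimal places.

1.273

Age-specific rates per 1,000 for Easton: 6.380, 27.138, 50.278, 91.349, 78.889, 141.578.
For Dunmore: 5.553, 26.800, 30.446, 61.069, 72.206, 122.740.
Standard total = 229,300; weights = 0.1618, 0.1915, 0.1962, 0.1997, 0.1034, 0.1474.
Easton: 0.1618×6.380 + 0.1915×27.138 + 0.1962×50.278 + 0.1997×91.349 + 0.1034×78.889 + 0.1474×141.578 = 63.3641 per 1,000.
Dunmore: 0.1618×5.553 + 0.1915×26.800 + 0.1962×30.446 + 0.1997×61.069 + 0.1034×72.206 + 0.1474×122.740 = 49.7578 per 1,000.
Ratio = 63.3641 ÷ 49.7578 = 1.27345.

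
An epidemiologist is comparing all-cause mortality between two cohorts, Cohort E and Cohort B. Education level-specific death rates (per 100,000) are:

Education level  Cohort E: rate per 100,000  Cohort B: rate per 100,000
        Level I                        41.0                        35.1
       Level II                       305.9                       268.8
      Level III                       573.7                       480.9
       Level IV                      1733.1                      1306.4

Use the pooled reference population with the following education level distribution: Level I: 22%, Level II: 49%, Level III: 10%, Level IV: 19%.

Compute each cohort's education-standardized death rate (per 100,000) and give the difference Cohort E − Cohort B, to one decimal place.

Standard weights: 0.22, 0.49, 0.10, 0.19.
Cohort E: 0.2200×41.0 + 0.4900×305.9 + 0.1000×573.7 + 0.1900×1733.1 = 545.5700 per 100,000.
Cohort B: 0.2200×35.1 + 0.4900×268.8 + 0.1000×480.9 + 0.1900×1306.4 = 435.7400 per 100,000.
Difference = 545.5700 − 435.7400 = 109.8300.

109.8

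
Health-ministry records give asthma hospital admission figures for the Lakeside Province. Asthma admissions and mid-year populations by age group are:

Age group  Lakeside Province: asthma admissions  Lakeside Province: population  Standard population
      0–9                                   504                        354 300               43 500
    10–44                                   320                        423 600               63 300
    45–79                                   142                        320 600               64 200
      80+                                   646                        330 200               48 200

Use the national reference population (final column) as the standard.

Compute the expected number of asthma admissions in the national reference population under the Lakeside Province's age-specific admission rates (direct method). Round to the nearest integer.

232

Age-specific rates per 10 000 for the Lakeside Province: 14.23, 7.55, 4.43, 19.56.
Expected asthma admissions = Σ (standard pop × age-specific rate ÷ 10 000)
= 43 500×14.23/10 000 + 63 300×7.55/10 000 + 64 200×4.43/10 000 + 48 200×19.56/10 000
= 61.88 + 47.82 + 28.44 + 94.30 = 232.43.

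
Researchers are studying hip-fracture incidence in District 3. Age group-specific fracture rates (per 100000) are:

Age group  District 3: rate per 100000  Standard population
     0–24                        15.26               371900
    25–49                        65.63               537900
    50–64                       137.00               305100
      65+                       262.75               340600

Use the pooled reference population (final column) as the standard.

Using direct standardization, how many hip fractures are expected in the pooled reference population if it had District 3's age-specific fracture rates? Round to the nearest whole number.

Expected hip fractures = Σ (standard pop × age-specific rate ÷ 100000)
= 371900×15.26/100000 + 537900×65.63/100000 + 305100×137.00/100000 + 340600×262.75/100000
= 56.75 + 353.02 + 417.99 + 894.93 = 1722.69.

1723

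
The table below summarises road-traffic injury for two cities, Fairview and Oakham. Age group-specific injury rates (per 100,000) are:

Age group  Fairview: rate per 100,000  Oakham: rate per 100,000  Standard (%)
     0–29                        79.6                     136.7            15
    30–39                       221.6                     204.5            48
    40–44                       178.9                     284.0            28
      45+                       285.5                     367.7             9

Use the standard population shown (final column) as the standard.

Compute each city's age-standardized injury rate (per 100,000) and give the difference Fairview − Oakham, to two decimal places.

Standard weights: 0.15, 0.48, 0.28, 0.09.
Fairview: 0.1500×79.6 + 0.4800×221.6 + 0.2800×178.9 + 0.0900×285.5 = 194.0950 per 100,000.
Oakham: 0.1500×136.7 + 0.4800×204.5 + 0.2800×284.0 + 0.0900×367.7 = 231.2780 per 100,000.
Difference = 194.0950 − 231.2780 = -37.1830.

-37.18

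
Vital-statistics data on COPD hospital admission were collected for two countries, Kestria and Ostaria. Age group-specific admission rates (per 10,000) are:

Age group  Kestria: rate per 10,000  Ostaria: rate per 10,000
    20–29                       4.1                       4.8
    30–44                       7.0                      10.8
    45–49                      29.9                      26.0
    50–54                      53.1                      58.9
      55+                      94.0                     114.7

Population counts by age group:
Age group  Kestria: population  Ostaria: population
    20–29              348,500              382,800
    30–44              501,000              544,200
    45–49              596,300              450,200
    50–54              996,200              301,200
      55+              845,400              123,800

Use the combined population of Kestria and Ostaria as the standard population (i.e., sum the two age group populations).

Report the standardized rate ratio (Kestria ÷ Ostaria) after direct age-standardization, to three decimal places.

0.878

Combined standard total = 5,089,600; weights = 0.1437, 0.2054, 0.2056, 0.2549, 0.1904.
Kestria: 0.1437×4.1 + 0.2054×7.0 + 0.2056×29.9 + 0.2549×53.1 + 0.1904×94.0 = 39.6105 per 10,000.
Ostaria: 0.1437×4.8 + 0.2054×10.8 + 0.2056×26.0 + 0.2549×58.9 + 0.1904×114.7 = 45.1099 per 10,000.
Ratio = 39.6105 ÷ 45.1099 = 0.87809.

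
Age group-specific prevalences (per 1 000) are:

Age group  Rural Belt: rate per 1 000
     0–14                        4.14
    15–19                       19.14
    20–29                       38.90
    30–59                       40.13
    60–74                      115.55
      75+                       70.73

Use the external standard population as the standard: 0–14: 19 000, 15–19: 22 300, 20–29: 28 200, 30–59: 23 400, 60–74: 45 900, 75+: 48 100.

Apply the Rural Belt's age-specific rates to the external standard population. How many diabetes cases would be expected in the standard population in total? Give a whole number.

11247

Expected diabetes cases = Σ (standard pop × age-specific rate ÷ 1 000)
= 19 000×4.14/1 000 + 22 300×19.14/1 000 + 28 200×38.90/1 000 + 23 400×40.13/1 000 + 45 900×115.55/1 000 + 48 100×70.73/1 000
= 78.66 + 426.82 + 1096.98 + 939.04 + 5303.74 + 3402.11 = 11247.36.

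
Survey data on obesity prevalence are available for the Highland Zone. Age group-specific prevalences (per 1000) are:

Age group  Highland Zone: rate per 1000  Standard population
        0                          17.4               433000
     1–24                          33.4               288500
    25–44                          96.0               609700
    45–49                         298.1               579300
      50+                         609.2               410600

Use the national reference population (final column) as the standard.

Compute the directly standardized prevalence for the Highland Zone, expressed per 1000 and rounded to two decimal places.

214.78

Standard total = 2321100; weights = 0.1865, 0.1243, 0.2627, 0.2496, 0.1769.
Standardized rate: 0.1865×17.4 + 0.1243×33.4 + 0.2627×96.0 + 0.2496×298.1 + 0.1769×609.2 = 214.7810 per 1000.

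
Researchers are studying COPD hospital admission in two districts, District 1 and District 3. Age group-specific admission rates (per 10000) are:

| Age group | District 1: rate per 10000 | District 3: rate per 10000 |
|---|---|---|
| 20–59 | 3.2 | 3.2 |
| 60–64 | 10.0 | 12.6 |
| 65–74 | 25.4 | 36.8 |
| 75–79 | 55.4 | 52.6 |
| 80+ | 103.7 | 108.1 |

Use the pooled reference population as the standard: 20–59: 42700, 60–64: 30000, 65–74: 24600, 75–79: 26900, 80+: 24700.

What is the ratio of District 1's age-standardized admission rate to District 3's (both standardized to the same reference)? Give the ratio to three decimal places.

0.929

Standard total = 148900; weights = 0.2868, 0.2015, 0.1652, 0.1807, 0.1659.
District 1: 0.2868×3.2 + 0.2015×10.0 + 0.1652×25.4 + 0.1807×55.4 + 0.1659×103.7 = 34.3394 per 10000.
District 3: 0.2868×3.2 + 0.2015×12.6 + 0.1652×36.8 + 0.1807×52.6 + 0.1659×108.1 = 36.9707 per 10000.
Ratio = 34.3394 ÷ 36.9707 = 0.92883.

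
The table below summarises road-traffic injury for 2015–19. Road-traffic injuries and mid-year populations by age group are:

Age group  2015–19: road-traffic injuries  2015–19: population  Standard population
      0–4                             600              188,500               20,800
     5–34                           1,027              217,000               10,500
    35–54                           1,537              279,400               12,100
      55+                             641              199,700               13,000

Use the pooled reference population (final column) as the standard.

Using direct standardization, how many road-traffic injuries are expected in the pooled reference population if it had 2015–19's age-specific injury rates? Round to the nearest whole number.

224

Age-specific rates per 100,000 for 2015–19: 318.30, 473.27, 550.11, 320.98.
Expected road-traffic injuries = Σ (standard pop × age-specific rate ÷ 100,000)
= 20,800×318.30/100,000 + 10,500×473.27/100,000 + 12,100×550.11/100,000 + 13,000×320.98/100,000
= 66.21 + 49.69 + 66.56 + 41.73 = 224.19.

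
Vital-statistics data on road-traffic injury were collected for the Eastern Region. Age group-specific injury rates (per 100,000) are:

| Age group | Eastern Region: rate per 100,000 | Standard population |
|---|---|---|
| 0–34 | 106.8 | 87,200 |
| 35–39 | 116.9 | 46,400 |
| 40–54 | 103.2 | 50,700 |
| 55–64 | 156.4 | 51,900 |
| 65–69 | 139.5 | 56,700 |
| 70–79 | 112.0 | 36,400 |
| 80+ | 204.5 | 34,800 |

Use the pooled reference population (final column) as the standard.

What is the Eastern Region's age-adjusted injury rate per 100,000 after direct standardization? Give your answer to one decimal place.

129.6

Standard total = 364,100; weights = 0.2395, 0.1274, 0.1392, 0.1425, 0.1557, 0.1000, 0.0956.
Standardized rate: 0.2395×106.8 + 0.1274×116.9 + 0.1392×103.2 + 0.1425×156.4 + 0.1557×139.5 + 0.1000×112.0 + 0.0956×204.5 = 129.6061 per 100,000.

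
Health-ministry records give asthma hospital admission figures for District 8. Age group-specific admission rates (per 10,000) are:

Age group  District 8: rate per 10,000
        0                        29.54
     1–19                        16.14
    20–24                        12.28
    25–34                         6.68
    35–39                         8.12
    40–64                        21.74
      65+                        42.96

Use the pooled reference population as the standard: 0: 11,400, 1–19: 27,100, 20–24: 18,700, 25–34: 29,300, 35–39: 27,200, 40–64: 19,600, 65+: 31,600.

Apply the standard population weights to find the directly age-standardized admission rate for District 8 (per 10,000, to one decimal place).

Standard total = 164,900; weights = 0.0691, 0.1643, 0.1134, 0.1777, 0.1649, 0.1189, 0.1916.
Standardized rate: 0.0691×29.54 + 0.1643×16.14 + 0.1134×12.28 + 0.1777×6.68 + 0.1649×8.12 + 0.1189×21.74 + 0.1916×42.96 = 19.4300 per 10,000.

19.4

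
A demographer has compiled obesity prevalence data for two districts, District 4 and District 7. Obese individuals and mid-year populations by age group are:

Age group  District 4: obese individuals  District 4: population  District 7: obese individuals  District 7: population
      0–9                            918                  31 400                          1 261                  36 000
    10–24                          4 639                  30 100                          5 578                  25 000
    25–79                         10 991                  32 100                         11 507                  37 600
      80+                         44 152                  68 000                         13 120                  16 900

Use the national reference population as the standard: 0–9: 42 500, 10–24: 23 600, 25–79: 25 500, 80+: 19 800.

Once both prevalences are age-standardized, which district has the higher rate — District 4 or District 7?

Age-specific rates per 1 000 for District 4: 29.236, 154.120, 342.399, 649.294.
For District 7: 35.028, 223.120, 306.037, 776.331.
Standard total = 111 400; weights = 0.3815, 0.2118, 0.2289, 0.1777.
District 4: 0.3815×29.236 + 0.2118×154.120 + 0.2289×342.399 + 0.1777×649.294 = 237.5847 per 1 000.
District 7: 0.3815×35.028 + 0.2118×223.120 + 0.2289×306.037 + 0.1777×776.331 = 268.6681 per 1 000.
The crude rates (375.62 vs 272.43) would put District 4 higher, but that reflects its age composition; once standardized to a common age structure, District 7 has the higher underlying rate.

District 7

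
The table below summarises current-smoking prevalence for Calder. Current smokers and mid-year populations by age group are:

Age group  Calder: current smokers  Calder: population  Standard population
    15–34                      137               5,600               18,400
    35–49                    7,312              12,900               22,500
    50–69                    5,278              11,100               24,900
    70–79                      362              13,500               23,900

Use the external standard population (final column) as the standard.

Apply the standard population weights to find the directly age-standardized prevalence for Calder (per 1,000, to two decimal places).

Age-specific rates per 1,000 for Calder: 24.464, 566.822, 475.495, 26.815.
Standard total = 89,700; weights = 0.2051, 0.2508, 0.2776, 0.2664.
Standardized rate: 0.2051×24.464 + 0.2508×566.822 + 0.2776×475.495 + 0.2664×26.815 = 286.3360 per 1,000.

286.34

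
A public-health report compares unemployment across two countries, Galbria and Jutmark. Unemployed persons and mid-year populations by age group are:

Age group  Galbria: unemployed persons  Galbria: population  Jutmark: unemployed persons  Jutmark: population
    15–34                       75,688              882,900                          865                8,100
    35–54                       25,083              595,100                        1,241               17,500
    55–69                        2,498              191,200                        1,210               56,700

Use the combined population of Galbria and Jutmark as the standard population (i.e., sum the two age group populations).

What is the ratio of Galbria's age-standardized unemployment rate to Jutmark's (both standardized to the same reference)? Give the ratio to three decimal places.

0.733

Age-specific rates per 1,000 for Galbria: 85.727, 42.149, 13.065.
For Jutmark: 106.790, 70.914, 21.340.
Combined standard total = 1,751,500; weights = 0.5087, 0.3498, 0.1415.
Galbria: 0.5087×85.727 + 0.3498×42.149 + 0.1415×13.065 = 60.2008 per 1,000.
Jutmark: 0.5087×106.790 + 0.3498×70.914 + 0.1415×21.340 = 82.1481 per 1,000.
Ratio = 60.2008 ÷ 82.1481 = 0.73283.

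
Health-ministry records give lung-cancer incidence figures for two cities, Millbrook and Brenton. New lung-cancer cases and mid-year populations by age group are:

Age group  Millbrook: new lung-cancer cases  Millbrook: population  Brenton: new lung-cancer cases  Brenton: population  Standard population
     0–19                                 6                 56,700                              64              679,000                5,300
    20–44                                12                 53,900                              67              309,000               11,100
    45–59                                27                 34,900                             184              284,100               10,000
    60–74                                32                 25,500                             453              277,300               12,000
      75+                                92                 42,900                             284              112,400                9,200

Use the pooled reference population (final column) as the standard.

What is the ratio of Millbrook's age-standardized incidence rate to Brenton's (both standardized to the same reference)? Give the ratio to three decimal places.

0.872

Age-specific rates per 100,000 for Millbrook: 10.58, 22.26, 77.36, 125.49, 214.45.
For Brenton: 9.43, 21.68, 64.77, 163.36, 252.67.
Standard total = 47,600; weights = 0.1113, 0.2332, 0.2101, 0.2521, 0.1933.
Millbrook: 0.1113×10.58 + 0.2332×22.26 + 0.2101×77.36 + 0.2521×125.49 + 0.1933×214.45 = 95.7078 per 100,000.
Brenton: 0.1113×9.43 + 0.2332×21.68 + 0.2101×64.77 + 0.2521×163.36 + 0.1933×252.67 = 109.7307 per 100,000.
Ratio = 95.7078 ÷ 109.7307 = 0.87221.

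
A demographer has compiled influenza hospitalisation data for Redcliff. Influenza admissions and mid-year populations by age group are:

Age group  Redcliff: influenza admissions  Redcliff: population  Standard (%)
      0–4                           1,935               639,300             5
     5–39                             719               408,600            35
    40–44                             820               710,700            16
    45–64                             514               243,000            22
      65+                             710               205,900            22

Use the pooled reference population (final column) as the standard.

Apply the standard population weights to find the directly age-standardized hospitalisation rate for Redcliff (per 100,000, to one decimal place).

Age-specific rates per 100,000 for Redcliff: 302.67, 175.97, 115.38, 211.52, 344.83.
Standard weights: 0.05, 0.35, 0.16, 0.22, 0.22.
Standardized rate: 0.0500×302.67 + 0.3500×175.97 + 0.1600×115.38 + 0.2200×211.52 + 0.2200×344.83 = 217.5798 per 100,000.

217.6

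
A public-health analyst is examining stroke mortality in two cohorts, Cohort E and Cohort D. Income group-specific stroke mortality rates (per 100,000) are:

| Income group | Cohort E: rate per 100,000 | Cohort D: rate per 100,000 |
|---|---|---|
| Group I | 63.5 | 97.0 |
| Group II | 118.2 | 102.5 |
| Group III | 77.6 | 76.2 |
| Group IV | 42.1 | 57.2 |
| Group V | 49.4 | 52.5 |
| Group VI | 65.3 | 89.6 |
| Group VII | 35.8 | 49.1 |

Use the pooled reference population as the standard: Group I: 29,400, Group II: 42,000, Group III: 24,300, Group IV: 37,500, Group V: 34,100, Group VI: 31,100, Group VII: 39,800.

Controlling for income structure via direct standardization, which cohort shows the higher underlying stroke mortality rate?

Standard total = 238,200; weights = 0.1234, 0.1763, 0.1020, 0.1574, 0.1432, 0.1306, 0.1671.
Cohort E: 0.1234×63.5 + 0.1763×118.2 + 0.1020×77.6 + 0.1574×42.1 + 0.1432×49.4 + 0.1306×65.3 + 0.1671×35.8 = 64.8024 per 100,000.
Cohort D: 0.1234×97.0 + 0.1763×102.5 + 0.1020×76.2 + 0.1574×57.2 + 0.1432×52.5 + 0.1306×89.6 + 0.1671×49.1 = 74.2420 per 100,000.

Cohort D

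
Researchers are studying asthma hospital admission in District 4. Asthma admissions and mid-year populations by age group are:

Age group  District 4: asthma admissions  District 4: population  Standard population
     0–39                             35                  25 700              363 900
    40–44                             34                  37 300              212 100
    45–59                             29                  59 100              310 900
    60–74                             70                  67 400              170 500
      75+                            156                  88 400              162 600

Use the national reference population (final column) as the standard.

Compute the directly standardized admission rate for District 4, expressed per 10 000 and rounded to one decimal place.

10.7

Age-specific rates per 10 000 for District 4: 13.62, 9.12, 4.91, 10.39, 17.65.
Standard total = 1 220 000; weights = 0.2983, 0.1739, 0.2548, 0.1398, 0.1333.
Standardized rate: 0.2983×13.62 + 0.1739×9.12 + 0.2548×4.91 + 0.1398×10.39 + 0.1333×17.65 = 10.7008 per 10 000.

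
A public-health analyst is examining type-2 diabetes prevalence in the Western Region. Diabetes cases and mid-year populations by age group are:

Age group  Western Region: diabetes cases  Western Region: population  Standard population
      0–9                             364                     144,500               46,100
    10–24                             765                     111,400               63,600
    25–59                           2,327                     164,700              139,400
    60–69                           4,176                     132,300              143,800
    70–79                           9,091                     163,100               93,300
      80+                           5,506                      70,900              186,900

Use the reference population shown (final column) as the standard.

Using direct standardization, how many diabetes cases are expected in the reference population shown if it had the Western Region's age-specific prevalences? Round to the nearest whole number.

Age-specific rates per 1,000 for the Western Region: 2.519, 6.867, 14.129, 31.565, 55.739, 77.659.
Expected diabetes cases = Σ (standard pop × age-specific rate ÷ 1,000)
= 46,100×2.519/1,000 + 63,600×6.867/1,000 + 139,400×14.129/1,000 + 143,800×31.565/1,000 + 93,300×55.739/1,000 + 186,900×77.659/1,000
= 116.13 + 436.75 + 1969.54 + 4538.99 + 5200.43 + 14514.41 = 26776.25.

26776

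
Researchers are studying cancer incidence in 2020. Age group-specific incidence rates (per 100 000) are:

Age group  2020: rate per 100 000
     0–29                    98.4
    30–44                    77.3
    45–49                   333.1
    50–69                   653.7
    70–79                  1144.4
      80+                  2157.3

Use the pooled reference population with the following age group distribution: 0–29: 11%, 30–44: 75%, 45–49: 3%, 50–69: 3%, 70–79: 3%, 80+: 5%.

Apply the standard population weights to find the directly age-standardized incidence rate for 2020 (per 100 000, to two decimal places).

Standard weights: 0.11, 0.75, 0.03, 0.03, 0.03, 0.05.
Standardized rate: 0.1100×98.4 + 0.7500×77.3 + 0.0300×333.1 + 0.0300×653.7 + 0.0300×1144.4 + 0.0500×2157.3 = 240.6000 per 100 000.

240.60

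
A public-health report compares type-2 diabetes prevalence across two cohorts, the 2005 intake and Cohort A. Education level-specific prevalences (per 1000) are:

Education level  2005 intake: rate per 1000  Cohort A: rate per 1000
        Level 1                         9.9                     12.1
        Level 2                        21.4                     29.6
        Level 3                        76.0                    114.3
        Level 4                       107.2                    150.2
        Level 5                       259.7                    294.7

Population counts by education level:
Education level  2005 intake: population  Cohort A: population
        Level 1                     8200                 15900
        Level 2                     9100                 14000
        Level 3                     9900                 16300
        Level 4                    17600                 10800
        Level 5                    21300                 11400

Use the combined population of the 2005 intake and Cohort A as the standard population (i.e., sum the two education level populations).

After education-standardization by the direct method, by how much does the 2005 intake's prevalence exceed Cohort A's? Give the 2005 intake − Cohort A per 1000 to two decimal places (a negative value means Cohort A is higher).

Combined standard total = 134500; weights = 0.1792, 0.1717, 0.1948, 0.2112, 0.2431.
The 2005 intake: 0.1792×9.9 + 0.1717×21.4 + 0.1948×76.0 + 0.2112×107.2 + 0.2431×259.7 = 106.0283 per 1000.
Cohort A: 0.1792×12.1 + 0.1717×29.6 + 0.1948×114.3 + 0.2112×150.2 + 0.2431×294.7 = 132.8803 per 1000.
Difference = 106.0283 − 132.8803 = -26.8520.

-26.85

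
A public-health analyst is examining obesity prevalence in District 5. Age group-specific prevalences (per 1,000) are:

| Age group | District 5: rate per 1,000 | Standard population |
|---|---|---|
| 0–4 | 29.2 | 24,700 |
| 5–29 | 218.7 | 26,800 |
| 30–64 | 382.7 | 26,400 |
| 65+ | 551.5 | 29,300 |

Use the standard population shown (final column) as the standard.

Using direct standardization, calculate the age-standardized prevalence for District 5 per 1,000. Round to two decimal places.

306.39

Standard total = 107,200; weights = 0.2304, 0.2500, 0.2463, 0.2733.
Standardized rate: 0.2304×29.2 + 0.2500×218.7 + 0.2463×382.7 + 0.2733×551.5 = 306.3865 per 1,000.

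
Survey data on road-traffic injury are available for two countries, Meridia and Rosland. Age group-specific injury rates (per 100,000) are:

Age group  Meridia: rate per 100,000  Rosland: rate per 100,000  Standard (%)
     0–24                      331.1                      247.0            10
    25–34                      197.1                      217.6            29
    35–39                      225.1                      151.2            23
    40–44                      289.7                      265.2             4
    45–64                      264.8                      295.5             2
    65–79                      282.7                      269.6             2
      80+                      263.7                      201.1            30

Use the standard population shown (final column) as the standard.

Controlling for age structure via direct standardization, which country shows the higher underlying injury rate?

Standard weights: 0.10, 0.29, 0.23, 0.04, 0.02, 0.02, 0.30.
Meridia: 0.1000×331.1 + 0.2900×197.1 + 0.2300×225.1 + 0.0400×289.7 + 0.0200×264.8 + 0.0200×282.7 + 0.3000×263.7 = 243.6900 per 100,000.
Rosland: 0.1000×247.0 + 0.2900×217.6 + 0.2300×151.2 + 0.0400×265.2 + 0.0200×295.5 + 0.0200×269.6 + 0.3000×201.1 = 204.8200 per 100,000.

Meridia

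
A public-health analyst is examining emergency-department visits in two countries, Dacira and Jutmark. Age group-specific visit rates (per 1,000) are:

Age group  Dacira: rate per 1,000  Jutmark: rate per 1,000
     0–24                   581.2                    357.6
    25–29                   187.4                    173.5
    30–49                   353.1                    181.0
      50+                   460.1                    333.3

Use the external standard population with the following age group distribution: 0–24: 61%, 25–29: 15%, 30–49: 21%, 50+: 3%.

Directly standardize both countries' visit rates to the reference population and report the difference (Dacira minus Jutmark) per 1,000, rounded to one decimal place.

178.4

Standard weights: 0.61, 0.15, 0.21, 0.03.
Dacira: 0.6100×581.2 + 0.1500×187.4 + 0.2100×353.1 + 0.0300×460.1 = 470.5960 per 1,000.
Jutmark: 0.6100×357.6 + 0.1500×173.5 + 0.2100×181.0 + 0.0300×333.3 = 292.1700 per 1,000.
Difference = 470.5960 − 292.1700 = 178.4260.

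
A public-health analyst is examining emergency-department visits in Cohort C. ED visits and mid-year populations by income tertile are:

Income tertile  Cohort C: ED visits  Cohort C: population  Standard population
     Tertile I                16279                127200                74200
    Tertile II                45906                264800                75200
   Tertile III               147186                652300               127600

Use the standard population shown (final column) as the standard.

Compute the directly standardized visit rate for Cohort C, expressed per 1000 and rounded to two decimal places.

185.29

Income-specific rates per 1000 for Cohort C: 127.980, 173.361, 225.642.
Standard total = 277000; weights = 0.2679, 0.2715, 0.4606.
Standardized rate: 0.2679×127.980 + 0.2715×173.361 + 0.4606×225.642 = 185.2877 per 1000.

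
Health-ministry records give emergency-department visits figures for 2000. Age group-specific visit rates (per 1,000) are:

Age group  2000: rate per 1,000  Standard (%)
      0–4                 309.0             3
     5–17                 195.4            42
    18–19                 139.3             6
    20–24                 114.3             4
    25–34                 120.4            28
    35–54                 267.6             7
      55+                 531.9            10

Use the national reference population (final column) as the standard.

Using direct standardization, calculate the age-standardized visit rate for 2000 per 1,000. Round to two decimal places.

Standard weights: 0.03, 0.42, 0.06, 0.04, 0.28, 0.07, 0.10.
Standardized rate: 0.0300×309.0 + 0.4200×195.4 + 0.0600×139.3 + 0.0400×114.3 + 0.2800×120.4 + 0.0700×267.6 + 0.1000×531.9 = 209.9020 per 1,000.

209.90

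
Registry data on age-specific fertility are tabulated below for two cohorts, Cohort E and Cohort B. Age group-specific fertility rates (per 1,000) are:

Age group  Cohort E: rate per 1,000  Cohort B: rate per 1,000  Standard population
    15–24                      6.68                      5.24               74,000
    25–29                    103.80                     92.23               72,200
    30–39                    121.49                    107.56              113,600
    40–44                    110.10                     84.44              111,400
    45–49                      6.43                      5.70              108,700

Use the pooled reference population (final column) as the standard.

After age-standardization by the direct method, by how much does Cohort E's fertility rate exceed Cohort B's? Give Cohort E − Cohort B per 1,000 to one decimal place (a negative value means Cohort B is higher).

11.4

Standard total = 479,900; weights = 0.1542, 0.1504, 0.2367, 0.2321, 0.2265.
Cohort E: 0.1542×6.68 + 0.1504×103.80 + 0.2367×121.49 + 0.2321×110.10 + 0.2265×6.43 = 72.4193 per 1,000.
Cohort B: 0.1542×5.24 + 0.1504×92.23 + 0.2367×107.56 + 0.2321×84.44 + 0.2265×5.70 = 61.0373 per 1,000.
Difference = 72.4193 − 61.0373 = 11.3820.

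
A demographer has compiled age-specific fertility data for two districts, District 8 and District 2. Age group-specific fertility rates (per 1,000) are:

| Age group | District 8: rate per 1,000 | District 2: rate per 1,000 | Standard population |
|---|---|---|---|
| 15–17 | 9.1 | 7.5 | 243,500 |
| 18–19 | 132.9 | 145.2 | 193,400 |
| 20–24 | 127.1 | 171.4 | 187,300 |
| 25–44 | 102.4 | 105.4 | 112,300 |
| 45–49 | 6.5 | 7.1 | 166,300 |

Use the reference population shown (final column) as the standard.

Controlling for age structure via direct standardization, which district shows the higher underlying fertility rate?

District 2

Standard total = 902,800; weights = 0.2697, 0.2142, 0.2075, 0.1244, 0.1842.
District 8: 0.2697×9.1 + 0.2142×132.9 + 0.2075×127.1 + 0.1244×102.4 + 0.1842×6.5 = 71.2284 per 1,000.
District 2: 0.2697×7.5 + 0.2142×145.2 + 0.2075×171.4 + 0.1244×105.4 + 0.1842×7.1 = 83.1062 per 1,000.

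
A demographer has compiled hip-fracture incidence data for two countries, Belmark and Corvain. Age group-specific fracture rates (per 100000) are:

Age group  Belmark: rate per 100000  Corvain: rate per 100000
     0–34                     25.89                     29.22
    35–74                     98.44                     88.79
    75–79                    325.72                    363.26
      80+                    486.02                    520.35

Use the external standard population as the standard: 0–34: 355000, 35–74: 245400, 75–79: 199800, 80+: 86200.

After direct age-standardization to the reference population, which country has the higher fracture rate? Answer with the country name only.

Corvain

Standard total = 886400; weights = 0.4005, 0.2769, 0.2254, 0.0972.
Belmark: 0.4005×25.89 + 0.2769×98.44 + 0.2254×325.72 + 0.0972×486.02 = 158.3054 per 100000.
Corvain: 0.4005×29.22 + 0.2769×88.79 + 0.2254×363.26 + 0.0972×520.35 = 168.7677 per 100000.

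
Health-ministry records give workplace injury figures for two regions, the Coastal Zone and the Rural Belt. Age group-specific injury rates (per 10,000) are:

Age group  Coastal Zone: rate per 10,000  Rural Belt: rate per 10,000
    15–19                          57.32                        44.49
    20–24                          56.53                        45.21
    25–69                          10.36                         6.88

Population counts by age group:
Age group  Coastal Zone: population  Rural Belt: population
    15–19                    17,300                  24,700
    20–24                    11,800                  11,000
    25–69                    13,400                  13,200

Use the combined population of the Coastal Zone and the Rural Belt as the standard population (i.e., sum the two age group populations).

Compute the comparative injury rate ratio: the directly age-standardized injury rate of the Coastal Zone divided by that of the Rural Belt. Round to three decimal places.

1.289

Combined standard total = 91,400; weights = 0.4595, 0.2495, 0.2910.
The Coastal Zone: 0.4595×57.32 + 0.2495×56.53 + 0.2910×10.36 = 43.4562 per 10,000.
The Rural Belt: 0.4595×44.49 + 0.2495×45.21 + 0.2910×6.88 = 33.7240 per 10,000.
Ratio = 43.4562 ÷ 33.7240 = 1.28858.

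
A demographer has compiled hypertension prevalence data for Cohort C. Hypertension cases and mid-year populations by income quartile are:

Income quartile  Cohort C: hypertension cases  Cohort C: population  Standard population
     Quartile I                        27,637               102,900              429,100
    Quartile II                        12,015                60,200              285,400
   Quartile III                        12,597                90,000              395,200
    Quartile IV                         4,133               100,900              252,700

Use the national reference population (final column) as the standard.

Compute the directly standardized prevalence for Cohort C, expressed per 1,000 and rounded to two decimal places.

Income-specific rates per 1,000 for Cohort C: 268.581, 199.585, 139.967, 40.961.
Standard total = 1,362,400; weights = 0.3150, 0.2095, 0.2901, 0.1855.
Standardized rate: 0.3150×268.581 + 0.2095×199.585 + 0.2901×139.967 + 0.1855×40.961 = 174.6003 per 1,000.

174.60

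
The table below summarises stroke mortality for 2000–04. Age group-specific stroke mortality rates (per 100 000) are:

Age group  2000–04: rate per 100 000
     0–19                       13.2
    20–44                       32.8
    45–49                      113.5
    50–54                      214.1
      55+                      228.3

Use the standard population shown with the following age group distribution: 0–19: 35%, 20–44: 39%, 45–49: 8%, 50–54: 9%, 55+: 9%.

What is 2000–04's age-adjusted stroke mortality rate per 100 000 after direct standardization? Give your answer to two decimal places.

66.31

Standard weights: 0.35, 0.39, 0.08, 0.09, 0.09.
Standardized rate: 0.3500×13.2 + 0.3900×32.8 + 0.0800×113.5 + 0.0900×214.1 + 0.0900×228.3 = 66.3080 per 100 000.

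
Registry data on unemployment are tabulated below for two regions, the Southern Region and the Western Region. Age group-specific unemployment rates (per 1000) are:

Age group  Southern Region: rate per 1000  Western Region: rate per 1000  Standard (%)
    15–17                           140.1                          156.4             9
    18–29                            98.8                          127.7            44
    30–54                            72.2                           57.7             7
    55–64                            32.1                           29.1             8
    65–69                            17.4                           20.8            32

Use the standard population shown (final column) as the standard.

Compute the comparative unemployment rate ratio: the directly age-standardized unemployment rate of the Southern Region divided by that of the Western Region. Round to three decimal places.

Standard weights: 0.09, 0.44, 0.07, 0.08, 0.32.
The Southern Region: 0.0900×140.1 + 0.4400×98.8 + 0.0700×72.2 + 0.0800×32.1 + 0.3200×17.4 = 69.2710 per 1000.
The Western Region: 0.0900×156.4 + 0.4400×127.7 + 0.0700×57.7 + 0.0800×29.1 + 0.3200×20.8 = 83.2870 per 1000.
Ratio = 69.2710 ÷ 83.2870 = 0.83171.

0.832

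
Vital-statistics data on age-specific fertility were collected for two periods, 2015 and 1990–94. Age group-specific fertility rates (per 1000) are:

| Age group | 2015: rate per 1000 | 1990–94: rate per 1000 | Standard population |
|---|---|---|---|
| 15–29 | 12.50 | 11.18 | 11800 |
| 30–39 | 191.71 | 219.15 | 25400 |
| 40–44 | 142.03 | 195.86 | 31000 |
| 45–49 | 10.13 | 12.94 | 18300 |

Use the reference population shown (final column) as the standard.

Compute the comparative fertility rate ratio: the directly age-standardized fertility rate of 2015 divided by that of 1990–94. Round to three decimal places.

0.800

Standard total = 86500; weights = 0.1364, 0.2936, 0.3584, 0.2116.
2015: 0.1364×12.50 + 0.2936×191.71 + 0.3584×142.03 + 0.2116×10.13 = 111.0433 per 1000.
1990–94: 0.1364×11.18 + 0.2936×219.15 + 0.3584×195.86 + 0.2116×12.94 = 138.8069 per 1000.
Ratio = 111.0433 ÷ 138.8069 = 0.79998.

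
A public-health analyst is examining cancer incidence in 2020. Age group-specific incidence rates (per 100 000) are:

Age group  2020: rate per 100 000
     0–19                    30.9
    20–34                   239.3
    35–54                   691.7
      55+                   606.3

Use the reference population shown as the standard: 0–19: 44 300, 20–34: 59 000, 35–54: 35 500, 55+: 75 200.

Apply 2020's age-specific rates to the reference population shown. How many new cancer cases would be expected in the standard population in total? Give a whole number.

Expected new cancer cases = Σ (standard pop × age-specific rate ÷ 100 000)
= 44 300×30.9/100 000 + 59 000×239.3/100 000 + 35 500×691.7/100 000 + 75 200×606.3/100 000
= 13.69 + 141.19 + 245.55 + 455.94 = 856.37.

856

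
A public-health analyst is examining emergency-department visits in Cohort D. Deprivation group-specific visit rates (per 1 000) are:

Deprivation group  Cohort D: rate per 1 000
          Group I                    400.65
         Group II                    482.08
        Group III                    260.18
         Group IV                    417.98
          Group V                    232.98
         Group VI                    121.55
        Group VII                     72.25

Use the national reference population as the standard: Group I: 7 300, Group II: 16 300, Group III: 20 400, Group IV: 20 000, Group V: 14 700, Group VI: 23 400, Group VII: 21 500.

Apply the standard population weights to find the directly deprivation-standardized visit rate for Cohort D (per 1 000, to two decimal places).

Standard total = 123 600; weights = 0.0591, 0.1319, 0.1650, 0.1618, 0.1189, 0.1893, 0.1739.
Standardized rate: 0.0591×400.65 + 0.1319×482.08 + 0.1650×260.18 + 0.1618×417.98 + 0.1189×232.98 + 0.1893×121.55 + 0.1739×72.25 = 261.1033 per 1 000.

261.10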